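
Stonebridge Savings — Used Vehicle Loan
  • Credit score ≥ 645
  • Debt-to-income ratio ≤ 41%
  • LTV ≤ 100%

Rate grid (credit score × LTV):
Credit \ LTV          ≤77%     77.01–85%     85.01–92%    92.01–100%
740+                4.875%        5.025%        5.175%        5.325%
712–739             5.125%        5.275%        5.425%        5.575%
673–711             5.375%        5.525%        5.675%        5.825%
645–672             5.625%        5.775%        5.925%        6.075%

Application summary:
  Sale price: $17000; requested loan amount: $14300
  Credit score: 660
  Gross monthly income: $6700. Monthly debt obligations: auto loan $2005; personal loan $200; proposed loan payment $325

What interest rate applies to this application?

5.775%

Credit score 660 ≥ 645; Total monthly debts = (2,005 + 200 + 325) = 2,530. DTI = 2,530/6,700 = 37.8% ≤ 41%
Loan-to-value = 14,300/17,000 = 84.1% — pass (100% max)
Credit 660 → row 645–672; LTV 84.1% → column 77.01–85%. Grid cell → 5.775%.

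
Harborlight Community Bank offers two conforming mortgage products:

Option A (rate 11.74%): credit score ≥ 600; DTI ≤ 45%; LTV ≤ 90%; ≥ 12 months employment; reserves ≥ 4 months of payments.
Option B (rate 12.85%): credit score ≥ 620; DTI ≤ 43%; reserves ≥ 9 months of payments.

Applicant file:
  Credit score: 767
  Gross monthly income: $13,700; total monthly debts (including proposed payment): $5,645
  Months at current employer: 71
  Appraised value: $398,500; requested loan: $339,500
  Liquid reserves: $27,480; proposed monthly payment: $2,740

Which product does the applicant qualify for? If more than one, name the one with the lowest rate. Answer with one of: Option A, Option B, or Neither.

DTI = 5,645/13,700 = 41.2%.
LTV = 339,500/398,500 = 85.2%.
Reserves = 27,480/2,740 = 10.0 months.
Option A: score 767 ≥ 600; DTI 41.2% ≤ 45%; LTV 85.2% ≤ 90%; employment 71 ≥ 12 mo; reserves 10.0 ≥ 4 mo → qualifies.
Option B: score 767 ≥ 620; DTI 41.2% ≤ 43%; reserves 10.0 ≥ 9 mo → qualifies.
Qualifying: Option A, Option B. Lowest rate is 11.74% → Option A.

Option A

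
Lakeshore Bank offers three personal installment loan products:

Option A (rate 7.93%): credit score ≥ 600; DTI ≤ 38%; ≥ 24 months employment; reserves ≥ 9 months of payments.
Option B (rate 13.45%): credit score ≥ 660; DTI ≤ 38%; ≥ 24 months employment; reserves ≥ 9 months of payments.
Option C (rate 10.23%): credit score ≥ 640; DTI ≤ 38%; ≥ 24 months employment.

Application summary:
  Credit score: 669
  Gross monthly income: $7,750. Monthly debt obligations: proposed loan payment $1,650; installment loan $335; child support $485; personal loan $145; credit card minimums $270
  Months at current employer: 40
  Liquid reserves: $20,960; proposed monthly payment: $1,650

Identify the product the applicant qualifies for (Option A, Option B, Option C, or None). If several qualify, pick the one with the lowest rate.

Option A

Total debts = (1,650 + 335 + 485 + 145 + 270) = 2,885; DTI = 2,885/7,750 = 37.2%.
Reserves = 20,960/1,650 = 12.7 months.
Option A: score 669 ≥ 600; DTI 37.2% ≤ 38%; employment 40 ≥ 24 mo; reserves 12.7 ≥ 9 mo → qualifies.
Option B: score 669 ≥ 660; DTI 37.2% ≤ 38%; employment 40 ≥ 24 mo; reserves 12.7 ≥ 9 mo → qualifies.
Option C: score 669 ≥ 640; DTI 37.2% ≤ 38%; employment 40 ≥ 24 mo → qualifies.
Qualifying: Option A, Option B, Option C. Lowest rate is 7.93% → Option A.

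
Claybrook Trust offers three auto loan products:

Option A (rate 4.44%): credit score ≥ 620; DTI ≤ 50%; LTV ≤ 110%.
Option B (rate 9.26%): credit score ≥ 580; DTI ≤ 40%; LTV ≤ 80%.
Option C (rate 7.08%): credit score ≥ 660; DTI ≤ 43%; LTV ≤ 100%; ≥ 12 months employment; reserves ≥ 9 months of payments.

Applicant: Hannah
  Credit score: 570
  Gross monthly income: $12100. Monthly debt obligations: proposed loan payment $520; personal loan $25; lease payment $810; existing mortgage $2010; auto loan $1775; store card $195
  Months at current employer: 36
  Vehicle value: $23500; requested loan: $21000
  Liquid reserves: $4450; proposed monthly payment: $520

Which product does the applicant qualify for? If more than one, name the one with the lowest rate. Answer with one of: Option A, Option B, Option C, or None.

None

Total debts = (520 + 25 + 810 + 2,010 + 1,775 + 195) = 5,335; DTI = 5,335/12,100 = 44.1%.
LTV = 21,000/23,500 = 89.4%.
Reserves = 4,450/520 = 8.6 months.
Option A: score 570 < 620; DTI 44.1% ≤ 50%; LTV 89.4% ≤ 110% → does not qualify.
Option B: score 570 < 580; DTI 44.1% > 40%; LTV 89.4% > 80% → does not qualify.
Option C: score 570 < 660; DTI 44.1% > 43%; LTV 89.4% ≤ 100%; employment 36 ≥ 12 mo; reserves 8.6 < 9 mo → does not qualify.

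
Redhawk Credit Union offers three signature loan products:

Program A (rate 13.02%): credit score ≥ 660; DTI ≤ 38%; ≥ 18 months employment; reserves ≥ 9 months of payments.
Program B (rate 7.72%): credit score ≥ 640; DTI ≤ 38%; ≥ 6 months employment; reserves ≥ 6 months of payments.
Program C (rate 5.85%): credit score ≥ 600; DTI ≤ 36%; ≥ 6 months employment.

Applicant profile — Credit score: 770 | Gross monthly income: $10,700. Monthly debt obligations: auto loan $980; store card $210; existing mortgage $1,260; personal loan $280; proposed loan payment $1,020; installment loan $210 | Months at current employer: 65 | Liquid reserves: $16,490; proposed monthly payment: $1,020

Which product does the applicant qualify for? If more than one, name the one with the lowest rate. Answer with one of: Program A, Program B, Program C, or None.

Program B

Total debts = (980 + 210 + 1,260 + 280 + 1,020 + 210) = 3,960; DTI = 3,960/10,700 = 37%.
Reserves = 16,490/1,020 = 16.2 months.
Program A: score 770 ≥ 660; DTI 37% ≤ 38%; employment 65 ≥ 18 mo; reserves 16.2 ≥ 9 mo → qualifies.
Program B: score 770 ≥ 640; DTI 37% ≤ 38%; employment 65 ≥ 6 mo; reserves 16.2 ≥ 6 mo → qualifies.
Program C: score 770 ≥ 600; DTI 37% > 36%; employment 65 ≥ 6 mo → does not qualify.
Qualifying: Program A, Program B. Lowest rate is 7.72% → Program B.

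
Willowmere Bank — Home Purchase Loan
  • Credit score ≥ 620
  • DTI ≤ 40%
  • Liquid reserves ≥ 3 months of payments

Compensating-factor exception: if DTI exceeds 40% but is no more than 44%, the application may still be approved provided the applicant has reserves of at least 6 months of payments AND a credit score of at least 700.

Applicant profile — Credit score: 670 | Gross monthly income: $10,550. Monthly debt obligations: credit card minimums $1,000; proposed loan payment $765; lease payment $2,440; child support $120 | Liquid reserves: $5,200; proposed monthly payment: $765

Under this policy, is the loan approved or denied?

Denied

Credit score 670 ≥ 620 (meets base)
Total debts = (1,000 + 765 + 2,440 + 120) = 4,325. DTI: 4,325 ÷ 10,550 = 41%, over the 40% base limit.
Reserves: 5,200 ÷ 765 = 6.8 months (meets 3-month minimum)
DTI 41% is within the 40%–44% exception band; checking compensating factors.
Reserves 6.8 ≥ 6 months; credit score 670 < 700.
Override conditions not both satisfied; exception does not apply.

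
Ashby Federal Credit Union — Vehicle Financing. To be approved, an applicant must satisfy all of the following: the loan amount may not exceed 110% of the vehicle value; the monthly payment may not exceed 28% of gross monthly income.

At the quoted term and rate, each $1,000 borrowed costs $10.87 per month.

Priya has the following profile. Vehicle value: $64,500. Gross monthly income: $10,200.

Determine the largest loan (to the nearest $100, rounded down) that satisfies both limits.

$70,900

Payment cap: 28% × $10,200 = $2,856/month.
At $10.87 per $1,000, that supports 2,856/10.87 × 1,000 ≈ $262,741 → $262,700.
LTV cap: 110% × $64,500 = $70,950 → $70,900.
Binding constraint: loan-to-value.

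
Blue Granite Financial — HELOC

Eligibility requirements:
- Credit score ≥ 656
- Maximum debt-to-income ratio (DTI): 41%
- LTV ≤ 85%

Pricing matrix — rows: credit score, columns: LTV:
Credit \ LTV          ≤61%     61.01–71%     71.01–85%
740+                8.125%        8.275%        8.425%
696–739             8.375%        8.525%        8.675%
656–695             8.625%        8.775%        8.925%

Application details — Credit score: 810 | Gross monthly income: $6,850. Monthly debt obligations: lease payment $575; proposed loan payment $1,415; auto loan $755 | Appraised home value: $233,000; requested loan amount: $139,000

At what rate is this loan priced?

Credit score 810 ≥ 656; Total monthly debts = (575 + 1,415 + 755) = 2,745. DTI = 2,745/6,850 = 40.1% ≤ 41%
LTV: 139,000 ÷ 233,000 = 59.7%, within 85% cap
Row: 810 falls in 740+. Column: 59.7% falls in ≤61%. Rate = 8.125%.

8.125%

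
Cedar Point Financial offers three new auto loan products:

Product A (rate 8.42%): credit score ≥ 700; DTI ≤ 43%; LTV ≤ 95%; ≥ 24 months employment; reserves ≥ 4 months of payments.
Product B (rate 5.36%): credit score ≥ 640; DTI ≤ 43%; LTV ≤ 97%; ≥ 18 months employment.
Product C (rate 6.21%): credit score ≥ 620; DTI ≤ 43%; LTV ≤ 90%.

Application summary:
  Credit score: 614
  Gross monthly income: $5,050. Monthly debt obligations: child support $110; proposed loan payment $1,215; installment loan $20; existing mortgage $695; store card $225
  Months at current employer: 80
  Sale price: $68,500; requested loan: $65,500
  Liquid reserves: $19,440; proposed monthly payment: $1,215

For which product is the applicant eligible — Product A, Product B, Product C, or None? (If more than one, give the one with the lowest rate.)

None

Total debts = (110 + 1,215 + 20 + 695 + 225) = 2,265; DTI = 2,265/5,050 = 44.9%.
LTV = 65,500/68,500 = 95.6%.
Reserves = 19,440/1,215 = 16.0 months.
Product A: score 614 < 700; DTI 44.9% > 43%; LTV 95.6% > 95%; employment 80 ≥ 24 mo; reserves 16.0 ≥ 4 mo → does not qualify.
Product B: score 614 < 640; DTI 44.9% > 43%; LTV 95.6% ≤ 97%; employment 80 ≥ 18 mo → does not qualify.
Product C: score 614 < 620; DTI 44.9% > 43%; LTV 95.6% > 90% → does not qualify.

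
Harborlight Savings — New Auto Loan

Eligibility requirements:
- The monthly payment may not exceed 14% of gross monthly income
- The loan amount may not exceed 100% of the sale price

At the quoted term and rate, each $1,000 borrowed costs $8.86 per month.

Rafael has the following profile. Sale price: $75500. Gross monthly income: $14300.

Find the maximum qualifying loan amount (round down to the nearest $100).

Payment cap: 14% × $14,300 = $2,002/month.
At $8.86 per $1,000, that supports 2,002/8.86 × 1,000 ≈ $225,959 → $225,900.
LTV cap: 100% × $75,500 = $75,500 → $75,500.
Binding constraint: loan-to-value.

$75,500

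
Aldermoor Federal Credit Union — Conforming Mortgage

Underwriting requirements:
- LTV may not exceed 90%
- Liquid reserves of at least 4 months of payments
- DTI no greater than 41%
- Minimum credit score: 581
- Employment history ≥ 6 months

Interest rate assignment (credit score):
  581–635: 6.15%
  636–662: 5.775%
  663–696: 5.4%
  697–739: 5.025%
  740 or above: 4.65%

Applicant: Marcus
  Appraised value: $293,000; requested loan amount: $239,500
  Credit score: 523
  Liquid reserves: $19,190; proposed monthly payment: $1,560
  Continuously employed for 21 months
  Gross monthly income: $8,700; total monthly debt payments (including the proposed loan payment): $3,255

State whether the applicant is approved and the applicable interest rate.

Credit score 523 < 581 (below minimum)
Employment 21 ≥ 6 months
DTI: 3,255 ÷ 8,700 = 37.4%, within the 41% cap
Loan-to-value = 239,500/293,000 = 81.7% — pass (90% max)
Reserves = 19,190/1,560 = 12.3 months ≥ 4
Not all requirements met → denied.

Denied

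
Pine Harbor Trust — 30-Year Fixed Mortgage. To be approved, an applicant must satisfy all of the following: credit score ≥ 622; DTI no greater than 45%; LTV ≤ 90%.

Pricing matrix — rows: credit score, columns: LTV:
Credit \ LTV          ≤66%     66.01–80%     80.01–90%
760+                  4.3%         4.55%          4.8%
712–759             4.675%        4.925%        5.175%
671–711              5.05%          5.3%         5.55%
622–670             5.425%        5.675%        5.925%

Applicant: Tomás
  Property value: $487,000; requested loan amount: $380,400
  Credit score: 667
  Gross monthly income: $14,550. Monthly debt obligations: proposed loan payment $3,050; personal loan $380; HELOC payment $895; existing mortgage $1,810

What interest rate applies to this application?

Credit score 667 ≥ 622; Total monthly debts = (3,050 + 380 + 895 + 1,810) = 6,135. Debt-to-income = 6,135/14,550 = 42.2% — meets 45% limit
Loan-to-value = 380,400/487,000 = 78.1% — pass (90% max)
Row: 667 falls in 622–670. Column: 78.1% falls in 66.01–80%. Rate = 5.675%.

5.675%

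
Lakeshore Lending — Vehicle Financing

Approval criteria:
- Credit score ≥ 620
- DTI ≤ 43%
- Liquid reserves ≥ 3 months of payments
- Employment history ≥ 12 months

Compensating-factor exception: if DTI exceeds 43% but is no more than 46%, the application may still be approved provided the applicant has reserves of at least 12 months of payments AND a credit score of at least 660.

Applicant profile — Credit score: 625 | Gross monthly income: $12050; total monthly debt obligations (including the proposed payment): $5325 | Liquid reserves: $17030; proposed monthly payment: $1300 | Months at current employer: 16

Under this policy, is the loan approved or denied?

Denied

Credit score 625 ≥ 620 (meets base)
DTI: 5,325 ÷ 12,050 = 44.2%, over the 43% base limit.
Reserves: 17,030 ÷ 1,300 = 13.1 months (meets 3-month minimum)
Employment 16 ≥ 12 months
DTI 44.2% is within the 43%–46% exception band; checking compensating factors.
Override check — reserves: 13.1 mo (ok); score: 625 (below 660).
Override conditions not both satisfied; exception does not apply.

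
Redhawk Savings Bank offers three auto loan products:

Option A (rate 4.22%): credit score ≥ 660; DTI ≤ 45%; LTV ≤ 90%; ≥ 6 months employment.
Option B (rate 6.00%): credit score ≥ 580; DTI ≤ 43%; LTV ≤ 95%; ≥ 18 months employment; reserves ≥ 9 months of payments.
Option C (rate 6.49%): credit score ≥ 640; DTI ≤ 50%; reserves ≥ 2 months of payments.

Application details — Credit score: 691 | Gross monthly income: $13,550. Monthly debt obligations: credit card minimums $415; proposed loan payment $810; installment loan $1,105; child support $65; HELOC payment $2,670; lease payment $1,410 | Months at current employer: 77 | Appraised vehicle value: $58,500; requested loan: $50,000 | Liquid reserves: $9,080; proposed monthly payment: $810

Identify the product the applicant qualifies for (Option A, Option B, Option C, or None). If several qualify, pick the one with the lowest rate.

Total debts = (415 + 810 + 1,105 + 65 + 2,670 + 1,410) = 6,475; DTI = 6,475/13,550 = 47.8%.
LTV = 50,000/58,500 = 85.5%.
Reserves = 9,080/810 = 11.2 months.
Option A: score 691 ≥ 660; DTI 47.8% > 45%; LTV 85.5% ≤ 90%; employment 77 ≥ 6 mo → does not qualify.
Option B: score 691 ≥ 580; DTI 47.8% > 43%; LTV 85.5% ≤ 95%; employment 77 ≥ 18 mo; reserves 11.2 ≥ 9 mo → does not qualify.
Option C: score 691 ≥ 640; DTI 47.8% ≤ 50%; reserves 11.2 ≥ 2 mo → qualifies.

Option C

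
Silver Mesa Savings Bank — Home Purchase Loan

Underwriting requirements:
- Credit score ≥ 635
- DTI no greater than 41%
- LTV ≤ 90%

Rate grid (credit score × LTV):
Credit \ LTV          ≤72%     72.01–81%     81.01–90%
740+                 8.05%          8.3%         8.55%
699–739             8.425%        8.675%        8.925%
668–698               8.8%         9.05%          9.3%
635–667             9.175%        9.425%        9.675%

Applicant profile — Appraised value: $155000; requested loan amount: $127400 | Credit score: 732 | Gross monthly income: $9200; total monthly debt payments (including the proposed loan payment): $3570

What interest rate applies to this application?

8.925%

Credit score 732 ≥ 635; DTI: 3,570 ÷ 9,200 = 38.8%, within the 41% cap
LTV = 127,400/155,000 = 82.2% ≤ 90%
Credit 732 → row 699–739; LTV 82.2% → column 81.01–90%. Grid cell → 8.925%.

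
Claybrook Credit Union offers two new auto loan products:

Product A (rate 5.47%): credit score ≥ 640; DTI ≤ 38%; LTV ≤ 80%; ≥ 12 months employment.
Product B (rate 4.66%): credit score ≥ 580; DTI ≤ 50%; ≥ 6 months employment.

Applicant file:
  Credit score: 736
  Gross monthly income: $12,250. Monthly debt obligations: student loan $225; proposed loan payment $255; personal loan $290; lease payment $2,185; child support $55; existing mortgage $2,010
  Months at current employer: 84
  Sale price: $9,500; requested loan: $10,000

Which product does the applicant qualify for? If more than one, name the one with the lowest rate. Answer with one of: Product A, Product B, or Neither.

Product B

Total debts = (225 + 255 + 290 + 2,185 + 55 + 2,010) = 5,020; DTI = 5,020/12,250 = 41%.
LTV = 10,000/9,500 = 105.3%.
Product A: score 736 ≥ 640; DTI 41% > 38%; LTV 105.3% > 80%; employment 84 ≥ 12 mo → does not qualify.
Product B: score 736 ≥ 580; DTI 41% ≤ 50%; employment 84 ≥ 6 mo → qualifies.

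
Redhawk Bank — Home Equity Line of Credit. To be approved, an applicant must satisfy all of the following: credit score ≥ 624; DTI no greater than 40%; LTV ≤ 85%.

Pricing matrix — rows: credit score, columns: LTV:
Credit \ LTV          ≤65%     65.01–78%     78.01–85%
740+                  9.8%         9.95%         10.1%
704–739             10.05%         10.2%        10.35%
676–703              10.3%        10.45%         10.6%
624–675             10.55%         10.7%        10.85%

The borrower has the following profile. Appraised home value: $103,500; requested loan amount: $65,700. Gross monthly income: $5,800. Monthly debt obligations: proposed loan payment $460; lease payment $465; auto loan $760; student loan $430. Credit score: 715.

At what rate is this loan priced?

10.05%

Credit score 715 ≥ 624; Total monthly debts = (460 + 465 + 760 + 430) = 2,115. Debt-to-income = 2,115/5,800 = 36.5% — meets 40% limit
Loan-to-value = 65,700/103,500 = 63.5% — pass (85% max)
Score 715 is in the 704–739 band; LTV 63.5% is in the ≤65% band → 10.05%.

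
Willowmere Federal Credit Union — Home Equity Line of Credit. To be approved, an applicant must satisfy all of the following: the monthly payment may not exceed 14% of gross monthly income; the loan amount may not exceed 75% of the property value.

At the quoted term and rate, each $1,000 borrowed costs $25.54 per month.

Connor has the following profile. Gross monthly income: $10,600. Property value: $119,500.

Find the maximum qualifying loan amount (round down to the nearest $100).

$58,100

Payment cap: 14% × $10,600 = $1,484/month.
At $25.54 per $1,000, that supports 1,484/25.54 × 1,000 ≈ $58,104 → $58,100.
LTV cap: 75% × $119,500 = $89,625 → $89,600.
Binding constraint: payment-to-income.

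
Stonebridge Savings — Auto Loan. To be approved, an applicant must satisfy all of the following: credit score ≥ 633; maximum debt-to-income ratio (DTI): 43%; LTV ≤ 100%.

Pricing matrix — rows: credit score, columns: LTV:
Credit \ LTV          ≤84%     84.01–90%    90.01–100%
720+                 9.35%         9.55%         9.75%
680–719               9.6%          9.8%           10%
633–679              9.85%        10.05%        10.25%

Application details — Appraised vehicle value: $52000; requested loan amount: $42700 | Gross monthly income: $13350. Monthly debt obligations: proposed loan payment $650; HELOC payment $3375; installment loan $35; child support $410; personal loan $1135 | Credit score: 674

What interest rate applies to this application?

9.85%

Credit score 674 ≥ 633; Total monthly debts = (650 + 3,375 + 35 + 410 + 1,135) = 5,605. DTI: 5,605 ÷ 13,350 = 42%, within the 43% cap
LTV: 42,700 ÷ 52,000 = 82.1%, within 100% cap
Credit 674 → row 633–679; LTV 82.1% → column ≤84%. Grid cell → 9.85%.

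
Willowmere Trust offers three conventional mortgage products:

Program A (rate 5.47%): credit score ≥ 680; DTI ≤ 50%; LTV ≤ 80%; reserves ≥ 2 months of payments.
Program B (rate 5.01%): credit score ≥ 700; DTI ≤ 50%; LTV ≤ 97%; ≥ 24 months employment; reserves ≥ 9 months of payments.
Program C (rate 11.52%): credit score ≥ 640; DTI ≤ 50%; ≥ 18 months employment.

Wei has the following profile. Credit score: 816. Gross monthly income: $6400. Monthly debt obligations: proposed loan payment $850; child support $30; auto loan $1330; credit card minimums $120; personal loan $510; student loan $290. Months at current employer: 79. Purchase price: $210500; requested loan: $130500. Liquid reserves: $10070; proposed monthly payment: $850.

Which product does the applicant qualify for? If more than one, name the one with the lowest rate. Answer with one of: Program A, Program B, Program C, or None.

Program B

Total debts = (850 + 30 + 1,330 + 120 + 510 + 290) = 3,130; DTI = 3,130/6,400 = 48.9%.
LTV = 130,500/210,500 = 62%.
Reserves = 10,070/850 = 11.8 months.
Program A: score 816 ≥ 680; DTI 48.9% ≤ 50%; LTV 62% ≤ 80%; reserves 11.8 ≥ 2 mo → qualifies.
Program B: score 816 ≥ 700; DTI 48.9% ≤ 50%; LTV 62% ≤ 97%; employment 79 ≥ 24 mo; reserves 11.8 ≥ 9 mo → qualifies.
Program C: score 816 ≥ 640; DTI 48.9% ≤ 50%; employment 79 ≥ 18 mo → qualifies.
Qualifying: Program A, Program B, Program C. Lowest rate is 5.01% → Program B.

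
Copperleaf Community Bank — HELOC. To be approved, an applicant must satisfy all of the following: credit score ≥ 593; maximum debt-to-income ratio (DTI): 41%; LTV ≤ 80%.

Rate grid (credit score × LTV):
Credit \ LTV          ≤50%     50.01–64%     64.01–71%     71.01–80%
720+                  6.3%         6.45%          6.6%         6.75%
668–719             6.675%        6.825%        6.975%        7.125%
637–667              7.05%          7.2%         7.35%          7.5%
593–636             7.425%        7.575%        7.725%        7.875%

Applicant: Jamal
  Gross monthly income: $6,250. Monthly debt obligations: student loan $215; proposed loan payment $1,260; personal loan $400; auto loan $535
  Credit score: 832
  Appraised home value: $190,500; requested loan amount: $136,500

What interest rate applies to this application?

6.75%

Credit score 832 ≥ 593; Total monthly debts = (215 + 1,260 + 400 + 535) = 2,410. Debt-to-income = 2,410/6,250 = 38.6% — meets 41% limit
LTV: 136,500 ÷ 190,500 = 71.7%, within 80% cap
Row: 832 falls in 720+. Column: 71.7% falls in 71.01–80%. Rate = 6.75%.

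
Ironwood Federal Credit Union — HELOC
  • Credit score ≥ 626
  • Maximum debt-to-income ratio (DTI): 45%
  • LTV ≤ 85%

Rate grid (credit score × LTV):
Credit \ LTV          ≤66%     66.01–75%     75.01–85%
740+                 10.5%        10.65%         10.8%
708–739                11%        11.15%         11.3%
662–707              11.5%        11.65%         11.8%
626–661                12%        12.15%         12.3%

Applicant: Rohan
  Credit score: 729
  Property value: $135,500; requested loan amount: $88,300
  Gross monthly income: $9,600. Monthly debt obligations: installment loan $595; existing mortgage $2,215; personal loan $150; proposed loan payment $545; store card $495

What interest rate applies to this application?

Credit score 729 ≥ 626; Total monthly debts = (595 + 2,215 + 150 + 545 + 495) = 4,000. DTI: 4,000 ÷ 9,600 = 41.7%, within the 45% cap
LTV: 88,300 ÷ 135,500 = 65.2%, within 85% cap
Score 729 is in the 708–739 band; LTV 65.2% is in the ≤66% band → 11%.

11%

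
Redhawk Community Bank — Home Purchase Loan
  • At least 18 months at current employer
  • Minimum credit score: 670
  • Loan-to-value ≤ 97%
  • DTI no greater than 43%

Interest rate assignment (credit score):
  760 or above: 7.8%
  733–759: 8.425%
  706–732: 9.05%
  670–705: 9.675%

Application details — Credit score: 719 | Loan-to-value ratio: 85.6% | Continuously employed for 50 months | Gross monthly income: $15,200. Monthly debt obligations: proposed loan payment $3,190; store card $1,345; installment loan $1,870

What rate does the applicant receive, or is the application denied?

Credit score 719 ≥ 670 (meets minimum)
Total monthly debts = (3,190 + 1,345 + 1,870) = 6,405. DTI: 6,405 ÷ 15,200 = 42.1%, within the 43% cap
LTV 85.6% ≤ 97%
Employment 50 ≥ 18 months
All requirements met. Score 719 falls in the 706–732 tier → 9.05%.

Approved at 9.05%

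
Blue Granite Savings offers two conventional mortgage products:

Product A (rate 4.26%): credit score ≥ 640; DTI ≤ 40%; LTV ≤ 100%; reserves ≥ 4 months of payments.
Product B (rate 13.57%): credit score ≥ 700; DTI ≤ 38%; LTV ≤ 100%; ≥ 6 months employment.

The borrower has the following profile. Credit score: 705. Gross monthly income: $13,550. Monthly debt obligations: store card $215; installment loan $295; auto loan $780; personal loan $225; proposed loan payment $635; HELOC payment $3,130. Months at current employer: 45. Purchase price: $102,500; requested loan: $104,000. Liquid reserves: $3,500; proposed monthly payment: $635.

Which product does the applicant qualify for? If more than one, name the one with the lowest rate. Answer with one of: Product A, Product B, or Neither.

Neither

Total debts = (215 + 295 + 780 + 225 + 635 + 3,130) = 5,280; DTI = 5,280/13,550 = 39%.
LTV = 104,000/102,500 = 101.5%.
Reserves = 3,500/635 = 5.5 months.
Product A: score 705 ≥ 640; DTI 39% ≤ 40%; LTV 101.5% > 100%; reserves 5.5 ≥ 4 mo → does not qualify.
Product B: score 705 ≥ 700; DTI 39% > 38%; LTV 101.5% > 100%; employment 45 ≥ 6 mo → does not qualify.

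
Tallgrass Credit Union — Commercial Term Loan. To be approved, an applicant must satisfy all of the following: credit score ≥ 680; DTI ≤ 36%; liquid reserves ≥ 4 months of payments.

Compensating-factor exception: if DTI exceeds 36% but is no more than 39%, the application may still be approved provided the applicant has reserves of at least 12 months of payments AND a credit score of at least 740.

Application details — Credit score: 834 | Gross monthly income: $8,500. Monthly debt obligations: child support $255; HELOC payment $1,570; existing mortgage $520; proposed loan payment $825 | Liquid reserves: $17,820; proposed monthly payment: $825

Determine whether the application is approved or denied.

Approved

Credit score 834 ≥ 680 (meets base)
Total debts = (255 + 1,570 + 520 + 825) = 3,170. DTI: 3,170 ÷ 8,500 = 37.3%, over the 36% base limit.
Reserves = 17,820/825 = 21.6 months ≥ 4
37.3% falls in the override range (36%–39%), so the compensating-factor test applies.
Override check — reserves: 21.6 mo (ok); score: 834 (ok).
Both compensating conditions met → exception applies.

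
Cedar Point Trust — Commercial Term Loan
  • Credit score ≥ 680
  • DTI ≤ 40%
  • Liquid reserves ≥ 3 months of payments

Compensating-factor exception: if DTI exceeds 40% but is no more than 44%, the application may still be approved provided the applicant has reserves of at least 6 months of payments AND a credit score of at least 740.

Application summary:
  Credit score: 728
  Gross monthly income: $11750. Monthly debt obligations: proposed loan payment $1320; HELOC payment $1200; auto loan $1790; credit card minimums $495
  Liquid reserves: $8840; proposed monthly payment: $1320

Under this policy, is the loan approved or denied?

Denied

Credit score 728 ≥ 680 (meets base)
Total debts = (1,320 + 1,200 + 1,790 + 495) = 4,805. DTI = 4,805/11,750 = 40.9% > 40% — standard DTI limit exceeded.
Reserves: 8,840 ÷ 1,320 = 6.7 months (meets 3-month minimum)
40.9% falls in the override range (40%–44%), so the compensating-factor test applies.
Override check — reserves: 6.7 mo (ok); score: 728 (below 740).
Compensating-factor requirement not fully met.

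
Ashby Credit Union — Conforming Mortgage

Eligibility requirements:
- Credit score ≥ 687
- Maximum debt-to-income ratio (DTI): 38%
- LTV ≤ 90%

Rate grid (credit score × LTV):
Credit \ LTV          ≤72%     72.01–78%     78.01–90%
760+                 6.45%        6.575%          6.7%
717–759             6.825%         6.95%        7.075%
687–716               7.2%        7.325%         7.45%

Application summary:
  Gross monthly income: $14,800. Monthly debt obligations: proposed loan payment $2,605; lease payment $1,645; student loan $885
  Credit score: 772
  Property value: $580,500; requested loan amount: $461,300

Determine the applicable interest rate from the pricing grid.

6.7%

Credit score 772 ≥ 687; Total monthly debts = (2,605 + 1,645 + 885) = 5,135. DTI = 5,135/14,800 = 34.7% ≤ 38%
LTV: 461,300 ÷ 580,500 = 79.5%, within 90% cap
Score 772 is in the 760+ band; LTV 79.5% is in the 78.01–90% band → 6.7%.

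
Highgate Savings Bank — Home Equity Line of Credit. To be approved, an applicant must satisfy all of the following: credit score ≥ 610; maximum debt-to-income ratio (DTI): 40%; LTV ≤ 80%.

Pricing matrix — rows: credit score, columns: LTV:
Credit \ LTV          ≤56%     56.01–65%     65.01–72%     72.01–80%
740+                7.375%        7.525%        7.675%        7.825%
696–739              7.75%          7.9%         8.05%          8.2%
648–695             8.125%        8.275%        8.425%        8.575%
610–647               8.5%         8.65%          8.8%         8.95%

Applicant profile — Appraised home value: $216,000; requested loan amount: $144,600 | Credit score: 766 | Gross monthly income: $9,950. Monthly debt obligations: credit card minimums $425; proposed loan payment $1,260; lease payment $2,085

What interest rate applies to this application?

7.675%

Credit score 766 ≥ 610; Total monthly debts = (425 + 1,260 + 2,085) = 3,770. DTI = 3,770/9,950 = 37.9% ≤ 40%
LTV = 144,600/216,000 = 66.9% ≤ 80%
Score 766 is in the 740+ band; LTV 66.9% is in the 65.01–72% band → 7.675%.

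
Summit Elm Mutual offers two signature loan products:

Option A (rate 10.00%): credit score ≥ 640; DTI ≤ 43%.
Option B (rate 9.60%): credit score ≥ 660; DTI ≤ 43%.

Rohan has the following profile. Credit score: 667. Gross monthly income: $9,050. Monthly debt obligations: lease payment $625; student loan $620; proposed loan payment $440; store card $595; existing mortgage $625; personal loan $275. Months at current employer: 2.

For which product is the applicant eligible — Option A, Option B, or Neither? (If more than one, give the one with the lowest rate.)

Total debts = (625 + 620 + 440 + 595 + 625 + 275) = 3,180; DTI = 3,180/9,050 = 35.1%.
Option A: score 667 ≥ 640; DTI 35.1% ≤ 43% → qualifies.
Option B: score 667 ≥ 660; DTI 35.1% ≤ 43% → qualifies.
Qualifying: Option A, Option B. Lowest rate is 9.60% → Option B.

Option B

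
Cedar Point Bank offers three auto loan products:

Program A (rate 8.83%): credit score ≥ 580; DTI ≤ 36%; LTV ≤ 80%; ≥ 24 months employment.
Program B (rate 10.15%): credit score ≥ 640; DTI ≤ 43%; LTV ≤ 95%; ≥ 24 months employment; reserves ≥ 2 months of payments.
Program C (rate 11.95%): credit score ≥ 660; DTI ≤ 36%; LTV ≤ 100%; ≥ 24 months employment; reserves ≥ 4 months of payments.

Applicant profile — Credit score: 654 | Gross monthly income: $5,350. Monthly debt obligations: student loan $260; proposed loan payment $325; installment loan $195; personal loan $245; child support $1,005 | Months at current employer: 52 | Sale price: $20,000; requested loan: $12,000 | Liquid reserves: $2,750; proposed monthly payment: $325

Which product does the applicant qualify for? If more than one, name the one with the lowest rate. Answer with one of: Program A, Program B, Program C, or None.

Total debts = (260 + 325 + 195 + 245 + 1,005) = 2,030; DTI = 2,030/5,350 = 37.9%.
LTV = 12,000/20,000 = 60%.
Reserves = 2,750/325 = 8.5 months.
Program A: score 654 ≥ 580; DTI 37.9% > 36%; LTV 60% ≤ 80%; employment 52 ≥ 24 mo → does not qualify.
Program B: score 654 ≥ 640; DTI 37.9% ≤ 43%; LTV 60% ≤ 95%; employment 52 ≥ 24 mo; reserves 8.5 ≥ 2 mo → qualifies.
Program C: score 654 < 660; DTI 37.9% > 36%; LTV 60% ≤ 100%; employment 52 ≥ 24 mo; reserves 8.5 ≥ 4 mo → does not qualify.

Program B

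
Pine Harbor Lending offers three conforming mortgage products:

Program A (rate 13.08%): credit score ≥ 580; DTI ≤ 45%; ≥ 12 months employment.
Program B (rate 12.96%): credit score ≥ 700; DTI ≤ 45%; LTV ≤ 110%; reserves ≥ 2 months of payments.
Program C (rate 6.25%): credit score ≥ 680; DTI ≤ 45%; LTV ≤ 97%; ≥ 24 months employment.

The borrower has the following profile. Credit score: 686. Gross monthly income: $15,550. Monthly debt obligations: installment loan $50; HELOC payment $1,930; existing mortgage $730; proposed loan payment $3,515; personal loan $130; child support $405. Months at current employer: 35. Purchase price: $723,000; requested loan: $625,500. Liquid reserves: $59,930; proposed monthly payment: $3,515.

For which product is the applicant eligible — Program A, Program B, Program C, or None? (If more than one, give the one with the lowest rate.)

Total debts = (50 + 1,930 + 730 + 3,515 + 130 + 405) = 6,760; DTI = 6,760/15,550 = 43.5%.
LTV = 625,500/723,000 = 86.5%.
Reserves = 59,930/3,515 = 17.0 months.
Program A: score 686 ≥ 580; DTI 43.5% ≤ 45%; employment 35 ≥ 12 mo → qualifies.
Program B: score 686 < 700; DTI 43.5% ≤ 45%; LTV 86.5% ≤ 110%; reserves 17.0 ≥ 2 mo → does not qualify.
Program C: score 686 ≥ 680; DTI 43.5% ≤ 45%; LTV 86.5% ≤ 97%; employment 35 ≥ 24 mo → qualifies.
Qualifying: Program A, Program C. Lowest rate is 6.25% → Program C.

Program C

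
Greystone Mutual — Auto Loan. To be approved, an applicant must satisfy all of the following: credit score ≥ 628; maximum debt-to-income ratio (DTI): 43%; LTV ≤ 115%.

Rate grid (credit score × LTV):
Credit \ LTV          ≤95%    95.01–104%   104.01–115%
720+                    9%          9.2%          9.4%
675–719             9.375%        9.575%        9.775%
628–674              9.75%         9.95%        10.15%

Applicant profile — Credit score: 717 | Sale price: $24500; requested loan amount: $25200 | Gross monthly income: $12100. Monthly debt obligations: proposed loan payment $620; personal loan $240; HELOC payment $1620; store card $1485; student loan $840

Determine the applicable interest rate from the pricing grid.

9.575%

Credit score 717 ≥ 628; Total monthly debts = (620 + 240 + 1,620 + 1,485 + 840) = 4,805. Debt-to-income = 4,805/12,100 = 39.7% — meets 43% limit
LTV: 25,200 ÷ 24,500 = 102.9%, within 115% cap
Row: 717 falls in 675–719. Column: 102.9% falls in 95.01–104%. Rate = 9.575%.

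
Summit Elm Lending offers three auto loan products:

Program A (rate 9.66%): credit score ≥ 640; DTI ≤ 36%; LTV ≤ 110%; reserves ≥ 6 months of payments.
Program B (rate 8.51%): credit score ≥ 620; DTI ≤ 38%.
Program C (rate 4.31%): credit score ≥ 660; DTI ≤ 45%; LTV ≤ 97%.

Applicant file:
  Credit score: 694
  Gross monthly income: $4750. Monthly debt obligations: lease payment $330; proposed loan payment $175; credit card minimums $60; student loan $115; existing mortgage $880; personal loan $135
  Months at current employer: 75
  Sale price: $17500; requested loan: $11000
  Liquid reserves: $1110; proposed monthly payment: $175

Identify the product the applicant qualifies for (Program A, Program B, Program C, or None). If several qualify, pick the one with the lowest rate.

Total debts = (330 + 175 + 60 + 115 + 880 + 135) = 1,695; DTI = 1,695/4,750 = 35.7%.
LTV = 11,000/17,500 = 62.9%.
Reserves = 1,110/175 = 6.3 months.
Program A: score 694 ≥ 640; DTI 35.7% ≤ 36%; LTV 62.9% ≤ 110%; reserves 6.3 ≥ 6 mo → qualifies.
Program B: score 694 ≥ 620; DTI 35.7% ≤ 38% → qualifies.
Program C: score 694 ≥ 660; DTI 35.7% ≤ 45%; LTV 62.9% ≤ 97% → qualifies.
Qualifying: Program A, Program B, Program C. Lowest rate is 4.31% → Program C.

Program C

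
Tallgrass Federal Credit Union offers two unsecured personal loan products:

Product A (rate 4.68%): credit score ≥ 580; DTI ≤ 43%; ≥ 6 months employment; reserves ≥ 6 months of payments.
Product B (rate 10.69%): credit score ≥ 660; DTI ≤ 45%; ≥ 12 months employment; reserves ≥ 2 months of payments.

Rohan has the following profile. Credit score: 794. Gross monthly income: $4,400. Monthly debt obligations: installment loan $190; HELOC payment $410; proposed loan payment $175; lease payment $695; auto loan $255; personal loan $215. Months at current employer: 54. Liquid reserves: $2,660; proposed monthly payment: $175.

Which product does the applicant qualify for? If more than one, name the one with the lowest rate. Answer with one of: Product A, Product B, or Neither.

Total debts = (190 + 410 + 175 + 695 + 255 + 215) = 1,940; DTI = 1,940/4,400 = 44.1%.
Reserves = 2,660/175 = 15.2 months.
Product A: score 794 ≥ 580; DTI 44.1% > 43%; employment 54 ≥ 6 mo; reserves 15.2 ≥ 6 mo → does not qualify.
Product B: score 794 ≥ 660; DTI 44.1% ≤ 45%; employment 54 ≥ 12 mo; reserves 15.2 ≥ 2 mo → qualifies.

Product B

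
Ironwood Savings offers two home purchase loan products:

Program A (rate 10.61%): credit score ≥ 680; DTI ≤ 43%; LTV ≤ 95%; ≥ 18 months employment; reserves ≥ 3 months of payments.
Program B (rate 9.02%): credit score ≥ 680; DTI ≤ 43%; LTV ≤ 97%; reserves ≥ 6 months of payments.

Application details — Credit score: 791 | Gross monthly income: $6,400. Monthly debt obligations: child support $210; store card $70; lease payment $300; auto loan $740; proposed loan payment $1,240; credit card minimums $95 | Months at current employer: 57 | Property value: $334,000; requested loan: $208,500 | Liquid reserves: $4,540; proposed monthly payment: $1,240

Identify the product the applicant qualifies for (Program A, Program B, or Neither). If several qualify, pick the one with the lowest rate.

Program A

Total debts = (210 + 70 + 300 + 740 + 1,240 + 95) = 2,655; DTI = 2,655/6,400 = 41.5%.
LTV = 208,500/334,000 = 62.4%.
Reserves = 4,540/1,240 = 3.7 months.
Program A: score 791 ≥ 680; DTI 41.5% ≤ 43%; LTV 62.4% ≤ 95%; employment 57 ≥ 18 mo; reserves 3.7 ≥ 3 mo → qualifies.
Program B: score 791 ≥ 680; DTI 41.5% ≤ 43%; LTV 62.4% ≤ 97%; reserves 3.7 < 6 mo → does not qualify.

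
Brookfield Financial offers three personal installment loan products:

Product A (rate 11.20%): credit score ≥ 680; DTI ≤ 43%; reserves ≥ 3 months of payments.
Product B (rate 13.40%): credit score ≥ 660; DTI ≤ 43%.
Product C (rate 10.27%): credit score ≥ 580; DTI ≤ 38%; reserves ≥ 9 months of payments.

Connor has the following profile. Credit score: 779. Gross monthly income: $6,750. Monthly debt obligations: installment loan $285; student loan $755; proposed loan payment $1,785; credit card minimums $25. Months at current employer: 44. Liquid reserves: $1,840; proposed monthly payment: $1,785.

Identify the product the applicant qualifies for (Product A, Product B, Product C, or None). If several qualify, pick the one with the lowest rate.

Product B

Total debts = (285 + 755 + 1,785 + 25) = 2,850; DTI = 2,850/6,750 = 42.2%.
Reserves = 1,840/1,785 = 1.0 months.
Product A: score 779 ≥ 680; DTI 42.2% ≤ 43%; reserves 1.0 < 3 mo → does not qualify.
Product B: score 779 ≥ 660; DTI 42.2% ≤ 43% → qualifies.
Product C: score 779 ≥ 580; DTI 42.2% > 38%; reserves 1.0 < 9 mo → does not qualify.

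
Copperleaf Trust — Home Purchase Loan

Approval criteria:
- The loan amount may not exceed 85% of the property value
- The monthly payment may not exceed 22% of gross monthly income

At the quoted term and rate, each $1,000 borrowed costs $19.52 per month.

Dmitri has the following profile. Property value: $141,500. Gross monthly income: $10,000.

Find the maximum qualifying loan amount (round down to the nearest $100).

$112,700

Payment cap: 22% × $10,000 = $2,200/month.
At $19.52 per $1,000, that supports 2,200/19.52 × 1,000 ≈ $112,704 → $112,700.
LTV cap: 85% × $141,500 = $120,275 → $120,200.
Binding constraint: payment-to-income.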